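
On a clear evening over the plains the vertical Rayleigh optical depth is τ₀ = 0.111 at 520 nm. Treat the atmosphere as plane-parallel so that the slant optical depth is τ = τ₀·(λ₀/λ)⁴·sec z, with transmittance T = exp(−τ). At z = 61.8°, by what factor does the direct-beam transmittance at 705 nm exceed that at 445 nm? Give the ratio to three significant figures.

1.45

Airmass: sec 61.8° = 2.1162.
τ(705 nm) = 0.111 × (520/705)⁴ × 2.1162 = 0.111 × 0.2960 × 2.1162 = 0.0695.
τ(445 nm) = 0.111 × (520/445)⁴ × 2.1162 = 0.111 × 1.8645 × 2.1162 = 0.4380.
T(705)/T(445) = exp(τ_B − τ_A) = exp(0.3685) = 1.4455.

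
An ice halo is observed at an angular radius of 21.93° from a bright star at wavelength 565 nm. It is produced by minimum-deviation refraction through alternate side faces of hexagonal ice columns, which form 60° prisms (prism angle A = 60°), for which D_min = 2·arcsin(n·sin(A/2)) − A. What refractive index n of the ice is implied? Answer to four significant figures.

Rearranging: n = sin((D_min + A)/2) / sin(A/2).
(D_min + A)/2 = (21.93° + 60°)/2 = 40.965°.
n = sin 40.965° / sin 30° = 0.6556 / 0.5000 = 1.3112.

1.311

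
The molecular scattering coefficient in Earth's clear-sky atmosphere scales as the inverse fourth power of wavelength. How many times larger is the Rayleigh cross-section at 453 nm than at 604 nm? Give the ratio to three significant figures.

3.16

Rayleigh scattering ∝ λ⁻⁴, so the ratio of coefficients is the inverse fourth power of the wavelength ratio.
σ(453)/σ(604) = (604/453)⁴ = (1.3333)⁴ = 3.16.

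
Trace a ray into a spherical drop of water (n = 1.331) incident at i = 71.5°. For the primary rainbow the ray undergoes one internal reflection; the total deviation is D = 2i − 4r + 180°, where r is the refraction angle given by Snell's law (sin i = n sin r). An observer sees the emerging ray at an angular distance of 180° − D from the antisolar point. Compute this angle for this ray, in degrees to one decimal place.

38.8°

sin r = sin 71.5° / 1.331 = 0.9483/1.331 = 0.7125; r = 45.44°.
D = 2·71.5° − 4·45.44° + 180° = 143.00° − 181.75° + 180° = 141.25°.
Angle from antisolar point = 180° − D = 38.75°.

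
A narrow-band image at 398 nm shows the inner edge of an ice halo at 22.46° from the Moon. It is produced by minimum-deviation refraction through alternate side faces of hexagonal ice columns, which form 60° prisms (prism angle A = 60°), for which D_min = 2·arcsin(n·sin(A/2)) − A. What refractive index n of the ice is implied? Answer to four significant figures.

Rearranging: n = sin((D_min + A)/2) / sin(A/2).
(D_min + A)/2 = (22.46° + 60°)/2 = 41.230°.
n = sin 41.230° / sin 30° = 0.6591 / 0.5000 = 1.3182.

1.318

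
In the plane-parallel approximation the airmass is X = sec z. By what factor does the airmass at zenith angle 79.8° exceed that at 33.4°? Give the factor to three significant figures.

X(79.8°)/X(33.4°) = sec 79.8° / sec 33.4° = cos 33.4° / cos 79.8° = 0.8348/0.1771 = 4.7144.

4.71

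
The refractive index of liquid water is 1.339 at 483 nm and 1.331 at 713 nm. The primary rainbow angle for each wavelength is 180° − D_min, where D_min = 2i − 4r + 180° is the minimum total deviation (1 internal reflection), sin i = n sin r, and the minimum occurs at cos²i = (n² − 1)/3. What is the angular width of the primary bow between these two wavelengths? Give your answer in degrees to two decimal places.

1.16°

At 483 nm (n = 1.339): cos²i = 0.26431 → i = 59.062°, r = 39.834°, D_min = 138.786°, rainbow angle = 41.214°.
At 713 nm (n = 1.331): cos²i = 0.25719 → i = 59.527°, r = 40.356°, D_min = 137.630°, rainbow angle = 42.370°.
Angular width = |41.214° − 42.370°| = 1.156°.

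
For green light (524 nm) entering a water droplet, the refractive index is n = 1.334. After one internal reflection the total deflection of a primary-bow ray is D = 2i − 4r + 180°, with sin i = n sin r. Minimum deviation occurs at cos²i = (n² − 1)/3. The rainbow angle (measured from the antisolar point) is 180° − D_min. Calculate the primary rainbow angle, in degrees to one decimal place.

cos²i = (1.77956 − 1)/3 = 0.25985; i = arccos(0.50976) = 59.352°.
sin r = sin 59.352°/1.334 = 0.64492; r = 40.159°.
D_min = 2·59.352° − 4·40.159° + 180° = 138.067°.
Rainbow angle = 180° − D_min = 41.933°.

41.9°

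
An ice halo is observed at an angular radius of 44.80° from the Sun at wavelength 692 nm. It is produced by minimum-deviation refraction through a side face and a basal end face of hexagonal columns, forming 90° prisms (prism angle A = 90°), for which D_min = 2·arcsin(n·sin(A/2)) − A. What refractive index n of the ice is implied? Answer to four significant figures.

Rearranging: n = sin((D_min + A)/2) / sin(A/2).
(D_min + A)/2 = (44.80° + 90°)/2 = 67.400°.
n = sin 67.400° / sin 45° = 0.9232 / 0.7071 = 1.3056.

1.306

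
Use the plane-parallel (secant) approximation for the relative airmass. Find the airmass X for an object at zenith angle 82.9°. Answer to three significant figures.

8.09

X = sec z = 1/cos 82.9° = 1/0.1236 = 8.0905.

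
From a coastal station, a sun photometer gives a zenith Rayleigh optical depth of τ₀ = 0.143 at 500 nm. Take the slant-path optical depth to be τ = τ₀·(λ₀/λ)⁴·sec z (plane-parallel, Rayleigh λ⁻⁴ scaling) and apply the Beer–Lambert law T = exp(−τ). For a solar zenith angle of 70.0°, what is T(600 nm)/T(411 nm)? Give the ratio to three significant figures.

2.04

Airmass: sec 70.0° = 2.9238.
τ(600 nm) = 0.143 × (500/600)⁴ × 2.9238 = 0.143 × 0.4823 × 2.9238 = 0.2016.
τ(411 nm) = 0.143 × (500/411)⁴ × 2.9238 = 0.143 × 2.1903 × 2.9238 = 0.9158.
T(600)/T(411) = exp(τ_B − τ_A) = exp(0.7142) = 2.0425.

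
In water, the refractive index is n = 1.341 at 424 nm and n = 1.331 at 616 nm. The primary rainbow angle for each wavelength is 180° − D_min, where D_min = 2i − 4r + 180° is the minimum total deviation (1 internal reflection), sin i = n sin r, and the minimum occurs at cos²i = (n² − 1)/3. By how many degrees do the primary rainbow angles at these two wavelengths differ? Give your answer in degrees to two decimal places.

At 424 nm (n = 1.341): cos²i = 0.26609 → i = 58.946°, r = 39.705°, D_min = 139.071°, rainbow angle = 40.929°.
At 616 nm (n = 1.331): cos²i = 0.25719 → i = 59.527°, r = 40.356°, D_min = 137.630°, rainbow angle = 42.370°.
Angular width = |40.929° − 42.370°| = 1.441°.

1.44°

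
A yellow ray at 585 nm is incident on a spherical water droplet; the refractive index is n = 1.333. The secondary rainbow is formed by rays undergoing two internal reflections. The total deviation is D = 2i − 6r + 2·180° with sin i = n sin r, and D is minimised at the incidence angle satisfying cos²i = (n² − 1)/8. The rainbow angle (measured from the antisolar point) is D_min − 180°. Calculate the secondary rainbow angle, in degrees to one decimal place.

cos²i = (1.77689 − 1)/8 = 0.09711; i = arccos(0.31163) = 71.843°.
sin r = sin 71.843°/1.333 = 0.71283; r = 45.466°.
D_min = 2·71.843° − 6·45.466° + 360° = 230.891°.
Rainbow angle = D_min − 180° = 50.891°.

50.9°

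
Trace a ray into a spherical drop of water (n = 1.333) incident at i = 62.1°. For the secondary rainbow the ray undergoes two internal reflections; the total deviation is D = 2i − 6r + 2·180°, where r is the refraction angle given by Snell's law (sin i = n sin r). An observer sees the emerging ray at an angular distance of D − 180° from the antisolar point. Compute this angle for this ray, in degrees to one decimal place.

sin r = sin 62.1° / 1.333 = 0.8838/1.333 = 0.6630; r = 41.53°.
D = 2·62.1° − 6·41.53° + 2·180° = 124.20° − 249.17° + 360° = 235.03°.
Angle from antisolar point = D − 180° = 55.03°.

55.0°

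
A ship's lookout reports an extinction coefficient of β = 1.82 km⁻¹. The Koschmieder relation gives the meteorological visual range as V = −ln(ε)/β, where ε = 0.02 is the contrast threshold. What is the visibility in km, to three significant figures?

V = −ln(0.02) / 1.82 = 3.912 / 1.82 = 2.1495 km.

2.15 km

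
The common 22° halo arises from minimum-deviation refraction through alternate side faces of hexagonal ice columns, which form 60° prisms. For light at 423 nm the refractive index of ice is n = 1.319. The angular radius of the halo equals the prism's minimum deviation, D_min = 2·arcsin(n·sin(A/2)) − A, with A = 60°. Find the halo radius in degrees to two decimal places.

n·sin(A/2) = 1.319 × sin 30° = 1.319 × 0.5000 = 0.6595.
D_min = 2·arcsin(0.6595) − 60° = 2 × 41.262° − 60° = 22.524°.

22.52°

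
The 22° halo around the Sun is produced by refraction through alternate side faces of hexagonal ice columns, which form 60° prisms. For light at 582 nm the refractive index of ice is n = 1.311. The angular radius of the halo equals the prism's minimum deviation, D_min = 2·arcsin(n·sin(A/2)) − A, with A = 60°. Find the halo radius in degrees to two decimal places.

21.92°

n·sin(A/2) = 1.311 × sin 30° = 1.311 × 0.5000 = 0.6555.
D_min = 2·arcsin(0.6555) − 60° = 2 × 40.958° − 60° = 21.915°.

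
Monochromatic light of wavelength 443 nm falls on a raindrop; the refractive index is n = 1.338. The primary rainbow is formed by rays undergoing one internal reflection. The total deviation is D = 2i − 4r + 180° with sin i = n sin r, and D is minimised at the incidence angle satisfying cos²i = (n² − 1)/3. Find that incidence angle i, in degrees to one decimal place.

59.1°

cos²i = (1.338² − 1)/3 = (1.79024 − 1)/3 = 0.26341.
cos i = 0.51324, so i = 59.120°.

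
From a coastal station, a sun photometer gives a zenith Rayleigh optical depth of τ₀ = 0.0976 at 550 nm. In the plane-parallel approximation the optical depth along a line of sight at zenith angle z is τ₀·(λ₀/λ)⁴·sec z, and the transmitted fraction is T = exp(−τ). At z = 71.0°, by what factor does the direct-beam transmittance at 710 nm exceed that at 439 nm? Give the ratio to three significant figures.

1.88

Airmass: sec 71.0° = 3.0716.
τ(710 nm) = 0.0976 × (550/710)⁴ × 3.0716 = 0.0976 × 0.3601 × 3.0716 = 0.1080.
τ(439 nm) = 0.0976 × (550/439)⁴ × 3.0716 = 0.0976 × 2.4637 × 3.0716 = 0.7386.
T(710)/T(439) = exp(τ_B − τ_A) = exp(0.6306) = 1.8788.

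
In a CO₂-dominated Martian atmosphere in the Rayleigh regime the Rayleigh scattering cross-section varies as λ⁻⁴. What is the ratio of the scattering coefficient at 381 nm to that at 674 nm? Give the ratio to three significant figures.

9.79

Rayleigh scattering ∝ λ⁻⁴, so the ratio of coefficients is the inverse fourth power of the wavelength ratio.
σ(381)/σ(674) = (674/381)⁴ = (1.7690)⁴ = 9.794.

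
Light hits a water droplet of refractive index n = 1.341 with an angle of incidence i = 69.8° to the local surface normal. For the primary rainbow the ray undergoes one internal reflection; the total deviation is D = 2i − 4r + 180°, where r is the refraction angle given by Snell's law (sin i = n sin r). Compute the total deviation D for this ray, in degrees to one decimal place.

sin r = sin 69.8° / 1.341 = 0.9385/1.341 = 0.6998; r = 44.41°.
D = 2·69.8° − 4·44.41° + 180° = 139.60° − 177.66° + 180° = 141.94°.

141.9°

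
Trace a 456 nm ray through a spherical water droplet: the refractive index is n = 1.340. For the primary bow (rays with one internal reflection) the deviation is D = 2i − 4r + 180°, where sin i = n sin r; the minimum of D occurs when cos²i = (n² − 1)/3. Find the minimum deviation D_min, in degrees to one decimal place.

cos²i = (1.79560 − 1)/3 = 0.26520; i = arccos(0.51498) = 59.004°.
sin r = sin 59.004°/1.340 = 0.63971; r = 39.770°.
D_min = 2·59.004° − 4·39.770° + 180° = 138.929°.

138.9°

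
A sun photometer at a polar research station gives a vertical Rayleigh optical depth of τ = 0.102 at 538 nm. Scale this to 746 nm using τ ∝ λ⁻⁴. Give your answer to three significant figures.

τ(746 nm) = τ(538 nm) × (538/746)⁴ = 0.102 × (0.7212)⁴ = 0.102 × 0.2705 = 0.0276.

0.0276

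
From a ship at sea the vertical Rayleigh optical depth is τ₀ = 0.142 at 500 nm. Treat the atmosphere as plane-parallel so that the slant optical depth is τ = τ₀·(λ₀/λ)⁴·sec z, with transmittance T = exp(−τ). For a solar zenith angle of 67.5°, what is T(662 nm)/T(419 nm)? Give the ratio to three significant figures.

Airmass: sec 67.5° = 2.6131.
τ(662 nm) = 0.142 × (500/662)⁴ × 2.6131 = 0.142 × 0.3254 × 2.6131 = 0.1208.
τ(419 nm) = 0.142 × (500/419)⁴ × 2.6131 = 0.142 × 2.0278 × 2.6131 = 0.7524.
T(662)/T(419) = exp(τ_B − τ_A) = exp(0.6317) = 1.8808.

1.88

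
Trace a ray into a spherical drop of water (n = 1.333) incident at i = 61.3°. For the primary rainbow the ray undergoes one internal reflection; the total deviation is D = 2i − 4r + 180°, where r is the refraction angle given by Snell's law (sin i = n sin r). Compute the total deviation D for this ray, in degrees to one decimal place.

sin r = sin 61.3° / 1.333 = 0.8771/1.333 = 0.6580; r = 41.15°.
D = 2·61.3° − 4·41.15° + 180° = 122.60° − 164.60° + 180° = 138.00°.

138.0°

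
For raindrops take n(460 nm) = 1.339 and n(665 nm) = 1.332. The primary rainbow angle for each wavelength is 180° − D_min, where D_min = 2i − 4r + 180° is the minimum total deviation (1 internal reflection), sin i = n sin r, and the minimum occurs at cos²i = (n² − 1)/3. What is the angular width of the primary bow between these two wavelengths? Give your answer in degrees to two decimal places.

At 460 nm (n = 1.339): cos²i = 0.26431 → i = 59.062°, r = 39.834°, D_min = 138.786°, rainbow angle = 41.214°.
At 665 nm (n = 1.332): cos²i = 0.25807 → i = 59.469°, r = 40.290°, D_min = 137.776°, rainbow angle = 42.224°.
Angular width = |41.214° − 42.224°| = 1.010°.

1.01°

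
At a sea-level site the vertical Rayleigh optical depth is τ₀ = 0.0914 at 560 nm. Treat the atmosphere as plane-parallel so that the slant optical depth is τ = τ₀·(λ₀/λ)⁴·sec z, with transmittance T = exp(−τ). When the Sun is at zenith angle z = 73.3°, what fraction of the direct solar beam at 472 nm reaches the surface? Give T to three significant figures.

sec 73.3° = 3.4799.
τ = 0.0914 × (560/472)⁴ × 3.4799 = 0.0914 × 1.9815 × 3.4799 = 0.6302.
T = exp(−0.6302) = 0.5325.

0.532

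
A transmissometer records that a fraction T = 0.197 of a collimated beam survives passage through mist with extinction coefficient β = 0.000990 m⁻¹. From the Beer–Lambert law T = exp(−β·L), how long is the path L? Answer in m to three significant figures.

Beer–Lambert: T = exp(−βL) ⇒ L = −ln(T)/β = −ln(0.197)/0.000990 = 1.6246/0.000990 = 1641 m.

1640 m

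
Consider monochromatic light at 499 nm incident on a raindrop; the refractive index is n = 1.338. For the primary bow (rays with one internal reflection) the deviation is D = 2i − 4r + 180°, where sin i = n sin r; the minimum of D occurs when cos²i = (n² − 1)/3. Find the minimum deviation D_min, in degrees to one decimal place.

cos²i = (1.79024 − 1)/3 = 0.26341; i = arccos(0.51324) = 59.120°.
sin r = sin 59.120°/1.338 = 0.64144; r = 39.899°.
D_min = 2·59.120° − 4·39.899° + 180° = 138.643°.

138.6°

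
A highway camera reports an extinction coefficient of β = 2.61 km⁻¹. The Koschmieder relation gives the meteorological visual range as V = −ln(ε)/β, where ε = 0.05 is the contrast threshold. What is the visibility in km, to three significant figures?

1.15 km

V = −ln(0.05) / 2.61 = 2.996 / 2.61 = 1.1478 km.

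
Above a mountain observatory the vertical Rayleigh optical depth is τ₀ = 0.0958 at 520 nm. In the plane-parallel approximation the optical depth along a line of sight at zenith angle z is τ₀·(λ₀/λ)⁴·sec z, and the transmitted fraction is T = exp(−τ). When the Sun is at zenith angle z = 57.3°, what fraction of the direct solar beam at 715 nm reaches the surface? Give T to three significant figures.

sec 57.3° = 1.8510.
τ = 0.0958 × (520/715)⁴ × 1.8510 = 0.0958 × 0.2798 × 1.8510 = 0.0496.
T = exp(−0.0496) = 0.9516.

0.952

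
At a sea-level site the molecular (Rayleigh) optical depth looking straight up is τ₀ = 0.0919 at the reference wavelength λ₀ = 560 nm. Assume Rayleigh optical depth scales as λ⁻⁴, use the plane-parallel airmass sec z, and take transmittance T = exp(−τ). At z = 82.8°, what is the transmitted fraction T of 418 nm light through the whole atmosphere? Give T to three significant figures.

sec 82.8° = 7.9787.
τ = 0.0919 × (560/418)⁴ × 7.9787 = 0.0919 × 3.2214 × 7.9787 = 2.3621.
T = exp(−2.3621) = 0.0942.

0.0942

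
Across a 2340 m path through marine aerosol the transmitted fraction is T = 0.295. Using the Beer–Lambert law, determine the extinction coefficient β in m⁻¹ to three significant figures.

0.000522 m⁻¹

Beer–Lambert: T = exp(−βL) ⇒ β = −ln(T)/L = −ln(0.295)/2340 = 1.2208/2340 = 0.0005217 m⁻¹.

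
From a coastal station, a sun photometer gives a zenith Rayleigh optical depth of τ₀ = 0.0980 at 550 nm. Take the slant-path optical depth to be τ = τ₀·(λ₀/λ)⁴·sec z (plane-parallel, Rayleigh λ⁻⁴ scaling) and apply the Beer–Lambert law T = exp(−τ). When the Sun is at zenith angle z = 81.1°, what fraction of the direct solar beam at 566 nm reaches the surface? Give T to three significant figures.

sec 81.1° = 6.4637.
τ = 0.0980 × (550/566)⁴ × 6.4637 = 0.0980 × 0.8916 × 6.4637 = 0.5648.
T = exp(−0.5648) = 0.5685.

0.568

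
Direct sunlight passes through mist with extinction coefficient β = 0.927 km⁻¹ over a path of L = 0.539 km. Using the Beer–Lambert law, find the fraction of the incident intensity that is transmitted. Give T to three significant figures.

τ = β·L = 0.927 × 0.539 = 0.4997.
T = exp(−0.4997) = 0.6067.

0.607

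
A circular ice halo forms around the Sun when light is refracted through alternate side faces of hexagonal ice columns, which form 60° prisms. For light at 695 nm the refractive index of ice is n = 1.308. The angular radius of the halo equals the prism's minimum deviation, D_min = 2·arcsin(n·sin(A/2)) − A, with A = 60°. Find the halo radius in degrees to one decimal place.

n·sin(A/2) = 1.308 × sin 30° = 1.308 × 0.5000 = 0.6540.
D_min = 2·arcsin(0.6540) − 60° = 2 × 40.844° − 60° = 21.688°.

21.7°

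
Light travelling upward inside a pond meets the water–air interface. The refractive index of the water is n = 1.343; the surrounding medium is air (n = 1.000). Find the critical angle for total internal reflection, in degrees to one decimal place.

sin θ_c = n_air / n = 1.000 / 1.343 = 0.7446.
θ_c = arcsin(0.7446) = 48.12°.

48.1°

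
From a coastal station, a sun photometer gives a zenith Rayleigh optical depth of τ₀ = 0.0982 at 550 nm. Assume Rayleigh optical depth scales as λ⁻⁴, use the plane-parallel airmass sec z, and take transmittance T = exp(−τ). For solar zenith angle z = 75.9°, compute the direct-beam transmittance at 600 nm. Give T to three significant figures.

sec 75.9° = 4.1048.
τ = 0.0982 × (550/600)⁴ × 4.1048 = 0.0982 × 0.7061 × 4.1048 = 0.2846.
T = exp(−0.2846) = 0.7523.

0.752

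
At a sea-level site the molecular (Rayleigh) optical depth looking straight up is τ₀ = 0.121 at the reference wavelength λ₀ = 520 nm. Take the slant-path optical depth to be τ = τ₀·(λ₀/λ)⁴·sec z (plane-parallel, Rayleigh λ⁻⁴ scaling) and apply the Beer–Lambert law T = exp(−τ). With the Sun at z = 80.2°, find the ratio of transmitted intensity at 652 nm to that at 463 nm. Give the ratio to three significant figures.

2.32

Airmass: sec 80.2° = 5.8751.
τ(652 nm) = 0.121 × (520/652)⁴ × 5.8751 = 0.121 × 0.4046 × 5.8751 = 0.2876.
τ(463 nm) = 0.121 × (520/463)⁴ × 5.8751 = 0.121 × 1.5911 × 5.8751 = 1.1311.
T(652)/T(463) = exp(τ_B − τ_A) = exp(0.8435) = 2.3244.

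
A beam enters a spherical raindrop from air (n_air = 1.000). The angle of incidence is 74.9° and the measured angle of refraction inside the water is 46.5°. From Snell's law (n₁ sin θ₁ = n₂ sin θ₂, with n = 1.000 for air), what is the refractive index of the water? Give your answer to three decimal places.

n = sin θ_i / sin θ_r = sin 74.9° / sin 46.5° = 0.9655 / 0.7254 = 1.3310.

1.331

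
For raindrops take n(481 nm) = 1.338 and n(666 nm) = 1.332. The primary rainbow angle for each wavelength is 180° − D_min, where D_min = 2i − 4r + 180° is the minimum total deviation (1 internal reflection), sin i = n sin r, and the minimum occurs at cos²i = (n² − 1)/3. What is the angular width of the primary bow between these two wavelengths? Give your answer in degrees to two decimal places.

At 481 nm (n = 1.338): cos²i = 0.26341 → i = 59.120°, r = 39.899°, D_min = 138.643°, rainbow angle = 41.357°.
At 666 nm (n = 1.332): cos²i = 0.25807 → i = 59.469°, r = 40.290°, D_min = 137.776°, rainbow angle = 42.224°.
Angular width = |41.357° − 42.224°| = 0.867°.

0.87°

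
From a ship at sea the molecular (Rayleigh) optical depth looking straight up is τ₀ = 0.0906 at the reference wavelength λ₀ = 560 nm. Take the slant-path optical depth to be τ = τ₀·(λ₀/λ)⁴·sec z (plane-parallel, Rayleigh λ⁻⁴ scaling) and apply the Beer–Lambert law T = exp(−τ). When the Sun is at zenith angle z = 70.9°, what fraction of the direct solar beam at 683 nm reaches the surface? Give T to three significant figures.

sec 70.9° = 3.0561.
τ = 0.0906 × (560/683)⁴ × 3.0561 = 0.0906 × 0.4519 × 3.0561 = 0.1251.
T = exp(−0.1251) = 0.8824.

0.882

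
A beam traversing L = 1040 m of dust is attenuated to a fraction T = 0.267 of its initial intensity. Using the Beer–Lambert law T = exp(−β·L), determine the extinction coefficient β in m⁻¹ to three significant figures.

0.00127 m⁻¹

Beer–Lambert: T = exp(−βL) ⇒ β = −ln(T)/L = −ln(0.267)/1040 = 1.3205/1040 = 0.00127 m⁻¹.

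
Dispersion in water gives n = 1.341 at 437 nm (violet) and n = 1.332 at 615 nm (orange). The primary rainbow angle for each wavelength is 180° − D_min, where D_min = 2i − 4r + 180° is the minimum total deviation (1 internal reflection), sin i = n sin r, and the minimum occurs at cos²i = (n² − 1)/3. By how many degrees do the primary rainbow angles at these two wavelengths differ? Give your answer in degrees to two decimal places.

1.29°

At 437 nm (n = 1.341): cos²i = 0.26609 → i = 58.946°, r = 39.705°, D_min = 139.071°, rainbow angle = 40.929°.
At 615 nm (n = 1.332): cos²i = 0.25807 → i = 59.469°, r = 40.290°, D_min = 137.776°, rainbow angle = 42.224°.
Angular width = |40.929° − 42.224°| = 1.295°.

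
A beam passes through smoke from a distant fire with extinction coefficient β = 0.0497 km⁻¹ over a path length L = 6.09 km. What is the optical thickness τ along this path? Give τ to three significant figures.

τ = β·L = 0.0497 × 6.09 = 0.3027.

0.303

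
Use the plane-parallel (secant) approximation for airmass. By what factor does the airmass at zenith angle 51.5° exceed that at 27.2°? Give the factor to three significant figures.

X(51.5°)/X(27.2°) = sec 51.5° / sec 27.2° = cos 27.2° / cos 51.5° = 0.8894/0.6225 = 1.4287.

1.43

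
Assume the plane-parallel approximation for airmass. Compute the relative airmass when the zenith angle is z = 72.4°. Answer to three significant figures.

X = sec z = 1/cos 72.4° = 1/0.3024 = 3.3072.

3.31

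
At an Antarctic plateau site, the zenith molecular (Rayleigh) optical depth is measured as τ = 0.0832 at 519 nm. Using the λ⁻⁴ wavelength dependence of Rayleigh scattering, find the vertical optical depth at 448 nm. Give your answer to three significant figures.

0.150

τ(448 nm) = τ(519 nm) × (519/448)⁴ = 0.0832 × (1.1585)⁴ = 0.0832 × 1.8012 = 0.1499.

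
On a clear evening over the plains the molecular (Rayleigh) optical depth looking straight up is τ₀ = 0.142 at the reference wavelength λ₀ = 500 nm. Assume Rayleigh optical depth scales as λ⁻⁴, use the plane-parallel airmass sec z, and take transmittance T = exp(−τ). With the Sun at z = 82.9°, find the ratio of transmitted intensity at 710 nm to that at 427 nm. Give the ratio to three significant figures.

Airmass: sec 82.9° = 8.0905.
τ(710 nm) = 0.142 × (500/710)⁴ × 8.0905 = 0.142 × 0.2459 × 8.0905 = 0.2826.
τ(427 nm) = 0.142 × (500/427)⁴ × 8.0905 = 0.142 × 1.8800 × 8.0905 = 2.1599.
T(710)/T(427) = exp(τ_B − τ_A) = exp(1.8773) = 6.5361.

6.54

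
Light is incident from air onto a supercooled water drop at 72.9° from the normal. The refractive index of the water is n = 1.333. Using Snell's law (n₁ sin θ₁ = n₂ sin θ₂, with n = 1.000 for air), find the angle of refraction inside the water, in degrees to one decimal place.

Snell: sin θ_r = sin θ_i / n = sin 72.9° / 1.333 = 0.9558 / 1.333 = 0.7170.
θ_r = arcsin(0.7170) = 45.81°.

45.8°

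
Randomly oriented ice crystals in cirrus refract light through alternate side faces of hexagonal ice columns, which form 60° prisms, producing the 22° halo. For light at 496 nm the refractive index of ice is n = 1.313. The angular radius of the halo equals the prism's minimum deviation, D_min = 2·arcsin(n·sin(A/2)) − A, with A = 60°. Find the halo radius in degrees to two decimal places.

n·sin(A/2) = 1.313 × sin 30° = 1.313 × 0.5000 = 0.6565.
D_min = 2·arcsin(0.6565) − 60° = 2 × 41.033° − 60° = 22.067°.

22.07°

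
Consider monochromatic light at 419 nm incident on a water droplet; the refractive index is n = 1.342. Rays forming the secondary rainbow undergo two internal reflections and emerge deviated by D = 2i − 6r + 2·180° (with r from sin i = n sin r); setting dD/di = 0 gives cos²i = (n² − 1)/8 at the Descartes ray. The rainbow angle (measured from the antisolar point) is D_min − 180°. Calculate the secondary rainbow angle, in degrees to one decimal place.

53.2°

cos²i = (1.80096 − 1)/8 = 0.10012; i = arccos(0.31642) = 71.554°.
sin r = sin 71.554°/1.342 = 0.70687; r = 44.981°.
D_min = 2·71.554° − 6·44.981° + 360° = 233.222°.
Rainbow angle = D_min − 180° = 53.222°.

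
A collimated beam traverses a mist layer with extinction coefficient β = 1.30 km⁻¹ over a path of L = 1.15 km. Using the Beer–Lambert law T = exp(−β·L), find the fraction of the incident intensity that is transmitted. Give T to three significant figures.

0.224

τ = β·L = 1.30 × 1.15 = 1.4950.
T = exp(−1.4950) = 0.2242.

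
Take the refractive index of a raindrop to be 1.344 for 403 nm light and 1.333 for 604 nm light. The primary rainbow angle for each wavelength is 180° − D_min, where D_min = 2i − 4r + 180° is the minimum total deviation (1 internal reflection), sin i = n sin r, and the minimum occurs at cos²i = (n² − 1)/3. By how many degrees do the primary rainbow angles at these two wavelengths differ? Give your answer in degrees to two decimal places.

At 403 nm (n = 1.344): cos²i = 0.26878 → i = 58.772°, r = 39.512°, D_min = 139.495°, rainbow angle = 40.505°.
At 604 nm (n = 1.333): cos²i = 0.25896 → i = 59.410°, r = 40.225°, D_min = 137.922°, rainbow angle = 42.078°.
Angular width = |40.505° − 42.078°| = 1.573°.

1.57°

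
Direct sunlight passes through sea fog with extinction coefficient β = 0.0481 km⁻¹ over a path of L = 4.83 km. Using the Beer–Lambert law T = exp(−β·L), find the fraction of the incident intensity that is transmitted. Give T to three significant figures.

τ = β·L = 0.0481 × 4.83 = 0.2323.
T = exp(−0.2323) = 0.7927.

0.793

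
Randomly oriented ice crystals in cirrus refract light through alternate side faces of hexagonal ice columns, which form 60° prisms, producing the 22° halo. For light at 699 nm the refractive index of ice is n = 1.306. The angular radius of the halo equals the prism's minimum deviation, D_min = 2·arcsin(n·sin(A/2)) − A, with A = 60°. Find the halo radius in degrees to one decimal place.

n·sin(A/2) = 1.306 × sin 30° = 1.306 × 0.5000 = 0.6530.
D_min = 2·arcsin(0.6530) − 60° = 2 × 40.768° − 60° = 21.536°.

21.5°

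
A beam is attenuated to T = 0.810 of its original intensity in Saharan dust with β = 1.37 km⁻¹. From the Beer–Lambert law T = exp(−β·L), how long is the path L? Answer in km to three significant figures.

Beer–Lambert: T = exp(−βL) ⇒ L = −ln(T)/β = −ln(0.810)/1.37 = 0.2107/1.37 = 0.1538 km.

0.154 km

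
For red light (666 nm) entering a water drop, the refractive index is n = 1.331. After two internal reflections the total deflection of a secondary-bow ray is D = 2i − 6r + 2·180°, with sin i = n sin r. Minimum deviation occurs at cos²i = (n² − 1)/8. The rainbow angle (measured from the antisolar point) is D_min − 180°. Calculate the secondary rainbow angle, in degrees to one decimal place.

cos²i = (1.77156 − 1)/8 = 0.09645; i = arccos(0.31056) = 71.907°.
sin r = sin 71.907°/1.331 = 0.71417; r = 45.575°.
D_min = 2·71.907° − 6·45.575° + 360° = 230.365°.
Rainbow angle = D_min − 180° = 50.365°.

50.4°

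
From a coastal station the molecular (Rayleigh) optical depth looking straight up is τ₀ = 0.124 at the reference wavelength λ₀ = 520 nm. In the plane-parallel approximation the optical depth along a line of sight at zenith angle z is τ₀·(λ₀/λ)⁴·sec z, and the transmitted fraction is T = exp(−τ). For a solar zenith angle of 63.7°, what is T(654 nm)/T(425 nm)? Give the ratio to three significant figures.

Airmass: sec 63.7° = 2.2570.
τ(654 nm) = 0.124 × (520/654)⁴ × 2.2570 = 0.124 × 0.3997 × 2.2570 = 0.1119.
τ(425 nm) = 0.124 × (520/425)⁴ × 2.2570 = 0.124 × 2.2411 × 2.2570 = 0.6272.
T(654)/T(425) = exp(τ_B − τ_A) = exp(0.5153) = 1.6742.

1.67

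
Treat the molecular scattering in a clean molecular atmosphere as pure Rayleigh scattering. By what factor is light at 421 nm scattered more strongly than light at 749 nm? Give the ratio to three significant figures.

10.0

Rayleigh scattering ∝ λ⁻⁴, so the ratio of coefficients is the inverse fourth power of the wavelength ratio.
σ(421)/σ(749) = (749/421)⁴ = (1.7791)⁴ = 10.02.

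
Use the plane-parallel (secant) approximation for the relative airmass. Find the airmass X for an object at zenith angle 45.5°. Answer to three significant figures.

X = sec z = 1/cos 45.5° = 1/0.7009 = 1.4267.

1.43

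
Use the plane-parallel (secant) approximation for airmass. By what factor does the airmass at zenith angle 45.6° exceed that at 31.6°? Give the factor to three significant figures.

1.22

X(45.6°)/X(31.6°) = sec 45.6° / sec 31.6° = cos 31.6° / cos 45.6° = 0.8517/0.6997 = 1.2173.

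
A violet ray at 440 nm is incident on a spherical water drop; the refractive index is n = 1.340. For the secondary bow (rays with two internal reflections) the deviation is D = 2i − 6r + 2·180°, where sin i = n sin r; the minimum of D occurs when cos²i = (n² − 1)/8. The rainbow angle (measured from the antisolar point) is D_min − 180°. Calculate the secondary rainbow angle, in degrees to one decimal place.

cos²i = (1.79560 − 1)/8 = 0.09945; i = arccos(0.31536) = 71.618°.
sin r = sin 71.618°/1.340 = 0.70819; r = 45.088°.
D_min = 2·71.618° − 6·45.088° + 360° = 232.709°.
Rainbow angle = D_min − 180° = 52.709°.

52.7°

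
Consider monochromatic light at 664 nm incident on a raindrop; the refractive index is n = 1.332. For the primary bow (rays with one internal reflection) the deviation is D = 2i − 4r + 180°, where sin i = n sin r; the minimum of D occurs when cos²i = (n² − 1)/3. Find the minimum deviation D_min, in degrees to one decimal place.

cos²i = (1.77422 − 1)/3 = 0.25807; i = arccos(0.50801) = 59.469°.
sin r = sin 59.469°/1.332 = 0.64666; r = 40.290°.
D_min = 2·59.469° − 4·40.290° + 180° = 137.776°.

137.8°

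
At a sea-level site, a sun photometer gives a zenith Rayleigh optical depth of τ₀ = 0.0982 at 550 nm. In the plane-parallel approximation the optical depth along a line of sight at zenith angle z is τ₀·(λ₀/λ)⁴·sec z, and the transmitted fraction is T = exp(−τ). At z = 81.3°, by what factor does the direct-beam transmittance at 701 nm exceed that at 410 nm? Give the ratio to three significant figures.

Airmass: sec 81.3° = 6.6111.
τ(701 nm) = 0.0982 × (550/701)⁴ × 6.6111 = 0.0982 × 0.3789 × 6.6111 = 0.2460.
τ(410 nm) = 0.0982 × (550/410)⁴ × 6.6111 = 0.0982 × 3.2383 × 6.6111 = 2.1023.
T(701)/T(410) = exp(τ_B − τ_A) = exp(1.8563) = 6.4001.

6.40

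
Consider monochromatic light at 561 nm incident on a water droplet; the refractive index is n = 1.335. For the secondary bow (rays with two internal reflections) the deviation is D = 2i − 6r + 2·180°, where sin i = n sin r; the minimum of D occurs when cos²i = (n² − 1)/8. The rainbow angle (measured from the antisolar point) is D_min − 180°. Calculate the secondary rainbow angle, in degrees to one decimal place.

cos²i = (1.78222 − 1)/8 = 0.09778; i = arccos(0.31269) = 71.778°.
sin r = sin 71.778°/1.335 = 0.71150; r = 45.357°.
D_min = 2·71.778° − 6·45.357° + 360° = 231.414°.
Rainbow angle = D_min − 180° = 51.414°.

51.4°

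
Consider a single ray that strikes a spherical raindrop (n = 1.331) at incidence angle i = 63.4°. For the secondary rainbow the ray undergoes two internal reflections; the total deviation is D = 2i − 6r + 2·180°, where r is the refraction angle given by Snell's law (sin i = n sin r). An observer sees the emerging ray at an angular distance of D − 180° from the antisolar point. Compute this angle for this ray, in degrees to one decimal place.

sin r = sin 63.4° / 1.331 = 0.8942/1.331 = 0.6718; r = 42.21°.
D = 2·63.4° − 6·42.21° + 2·180° = 126.80° − 253.23° + 360° = 233.57°.
Angle from antisolar point = D − 180° = 53.57°.

53.6°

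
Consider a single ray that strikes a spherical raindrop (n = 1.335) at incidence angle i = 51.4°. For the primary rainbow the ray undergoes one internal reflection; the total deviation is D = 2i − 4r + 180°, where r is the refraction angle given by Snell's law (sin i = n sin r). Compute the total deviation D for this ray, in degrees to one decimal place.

sin r = sin 51.4° / 1.335 = 0.7815/1.335 = 0.5854; r = 35.83°.
D = 2·51.4° − 4·35.83° + 180° = 102.80° − 143.33° + 180° = 139.47°.

139.5°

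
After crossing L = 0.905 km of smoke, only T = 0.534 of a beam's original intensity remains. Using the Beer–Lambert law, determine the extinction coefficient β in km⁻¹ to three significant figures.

0.693 km⁻¹

Beer–Lambert: T = exp(−βL) ⇒ β = −ln(T)/L = −ln(0.534)/0.905 = 0.6274/0.905 = 0.6932 km⁻¹.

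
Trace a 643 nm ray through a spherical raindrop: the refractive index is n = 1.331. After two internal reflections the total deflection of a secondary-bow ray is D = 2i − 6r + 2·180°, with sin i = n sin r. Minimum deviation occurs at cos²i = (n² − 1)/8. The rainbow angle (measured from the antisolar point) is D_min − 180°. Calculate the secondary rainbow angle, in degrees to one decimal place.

50.4°

cos²i = (1.77156 − 1)/8 = 0.09645; i = arccos(0.31056) = 71.907°.
sin r = sin 71.907°/1.331 = 0.71417; r = 45.575°.
D_min = 2·71.907° − 6·45.575° + 360° = 230.365°.
Rainbow angle = D_min − 180° = 50.365°.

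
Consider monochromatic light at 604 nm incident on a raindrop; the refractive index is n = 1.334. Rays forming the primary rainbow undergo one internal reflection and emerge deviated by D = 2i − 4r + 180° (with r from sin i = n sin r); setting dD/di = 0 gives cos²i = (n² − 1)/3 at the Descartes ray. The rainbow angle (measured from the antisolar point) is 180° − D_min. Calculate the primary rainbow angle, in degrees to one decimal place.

cos²i = (1.77956 − 1)/3 = 0.25985; i = arccos(0.50976) = 59.352°.
sin r = sin 59.352°/1.334 = 0.64492; r = 40.159°.
D_min = 2·59.352° − 4·40.159° + 180° = 138.067°.
Rainbow angle = 180° − D_min = 41.933°.

41.9°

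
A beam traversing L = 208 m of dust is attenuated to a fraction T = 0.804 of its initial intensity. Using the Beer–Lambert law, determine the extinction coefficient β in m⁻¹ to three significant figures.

0.00105 m⁻¹

Beer–Lambert: T = exp(−βL) ⇒ β = −ln(T)/L = −ln(0.804)/208 = 0.2182/208 = 0.001049 m⁻¹.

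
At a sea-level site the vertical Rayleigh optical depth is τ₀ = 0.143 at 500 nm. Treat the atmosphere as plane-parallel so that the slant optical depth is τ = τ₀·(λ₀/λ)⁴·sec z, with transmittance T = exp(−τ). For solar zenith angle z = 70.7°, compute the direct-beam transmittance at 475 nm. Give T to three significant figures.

0.588

sec 70.7° = 3.0256.
τ = 0.143 × (500/475)⁴ × 3.0256 = 0.143 × 1.2277 × 3.0256 = 0.5312.
T = exp(−0.5312) = 0.5879.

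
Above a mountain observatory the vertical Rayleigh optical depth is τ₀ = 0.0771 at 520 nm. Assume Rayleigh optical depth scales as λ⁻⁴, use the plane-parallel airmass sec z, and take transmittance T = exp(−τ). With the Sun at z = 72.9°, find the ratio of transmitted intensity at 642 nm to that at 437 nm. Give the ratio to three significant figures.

1.51

Airmass: sec 72.9° = 3.4009.
τ(642 nm) = 0.0771 × (520/642)⁴ × 3.4009 = 0.0771 × 0.4304 × 3.4009 = 0.1129.
τ(437 nm) = 0.0771 × (520/437)⁴ × 3.4009 = 0.0771 × 2.0049 × 3.4009 = 0.5257.
T(642)/T(437) = exp(τ_B − τ_A) = exp(0.4128) = 1.5111.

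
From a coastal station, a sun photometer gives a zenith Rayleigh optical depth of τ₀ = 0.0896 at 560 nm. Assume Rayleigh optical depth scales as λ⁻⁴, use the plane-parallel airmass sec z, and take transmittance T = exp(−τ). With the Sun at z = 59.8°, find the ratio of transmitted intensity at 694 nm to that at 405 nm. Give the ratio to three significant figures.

1.78

Airmass: sec 59.8° = 1.9880.
τ(694 nm) = 0.0896 × (560/694)⁴ × 1.9880 = 0.0896 × 0.4239 × 1.9880 = 0.0755.
τ(405 nm) = 0.0896 × (560/405)⁴ × 1.9880 = 0.0896 × 3.6554 × 1.9880 = 0.6511.
T(694)/T(405) = exp(τ_B − τ_A) = exp(0.5756) = 1.7782.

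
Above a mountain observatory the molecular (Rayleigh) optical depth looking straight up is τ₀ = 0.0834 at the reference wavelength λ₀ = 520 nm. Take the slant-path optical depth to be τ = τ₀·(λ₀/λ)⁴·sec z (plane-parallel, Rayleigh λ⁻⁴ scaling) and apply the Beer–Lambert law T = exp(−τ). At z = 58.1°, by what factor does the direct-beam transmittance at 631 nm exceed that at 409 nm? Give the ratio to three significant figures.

Airmass: sec 58.1° = 1.8924.
τ(631 nm) = 0.0834 × (520/631)⁴ × 1.8924 = 0.0834 × 0.4612 × 1.8924 = 0.0728.
τ(409 nm) = 0.0834 × (520/409)⁴ × 1.8924 = 0.0834 × 2.6129 × 1.8924 = 0.4124.
T(631)/T(409) = exp(τ_B − τ_A) = exp(0.3396) = 1.4044.

1.40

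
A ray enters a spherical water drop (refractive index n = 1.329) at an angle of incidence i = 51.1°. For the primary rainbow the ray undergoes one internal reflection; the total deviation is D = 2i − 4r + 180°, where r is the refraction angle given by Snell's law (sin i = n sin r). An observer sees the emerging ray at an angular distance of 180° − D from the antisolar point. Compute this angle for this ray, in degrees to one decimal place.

41.2°

sin r = sin 51.1° / 1.329 = 0.7782/1.329 = 0.5856; r = 35.84°.
D = 2·51.1° − 4·35.84° + 180° = 102.20° − 143.38° + 180° = 138.82°.
Angle from antisolar point = 180° − D = 41.18°.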